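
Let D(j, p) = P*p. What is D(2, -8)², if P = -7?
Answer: 3136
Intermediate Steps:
D(j, p) = -7*p
D(2, -8)² = (-7*(-8))² = 56² = 3136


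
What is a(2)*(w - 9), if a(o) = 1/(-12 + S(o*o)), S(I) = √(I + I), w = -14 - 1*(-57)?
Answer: -3 - √2/2 ≈ -3.7071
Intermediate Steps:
w = 43 (w = -14 + 57 = 43)
S(I) = √2*√I (S(I) = √(2*I) = √2*√I)
a(o) = 1/(-12 + √2*√(o²)) (a(o) = 1/(-12 + √2*√(o*o)) = 1/(-12 + √2*√(o²)))
a(2)*(w - 9) = (43 - 9)/(-12 + √2*√(2²)) = 34/(-12 + √2*√4) = 34/(-12 + √2*2) = 34/(-12 + 2*√2)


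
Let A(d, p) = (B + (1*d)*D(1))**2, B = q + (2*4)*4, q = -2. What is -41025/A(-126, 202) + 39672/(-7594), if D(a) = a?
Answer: -112860167/11664384 ≈ -9.6756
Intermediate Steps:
B = 30 (B = -2 + (2*4)*4 = -2 + 8*4 = -2 + 32 = 30)
A(d, p) = (30 + d)**2 (A(d, p) = (30 + (1*d)*1)**2 = (30 + d*1)**2 = (30 + d)**2)
-41025/A(-126, 202) + 39672/(-7594) = -41025/(30 - 126)**2 + 39672/(-7594) = -41025/((-96)**2) + 39672*(-1/7594) = -41025/9216 - 19836/3797 = -41025*1/9216 - 19836/3797 = -13675/3072 - 19836/3797 = -112860167/11664384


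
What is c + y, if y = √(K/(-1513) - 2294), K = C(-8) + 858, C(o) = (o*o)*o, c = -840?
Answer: -840 + 8*I*√82060581/1513 ≈ -840.0 + 47.898*I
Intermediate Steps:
C(o) = o³ (C(o) = o²*o = o³)
K = 346 (K = (-8)³ + 858 = -512 + 858 = 346)
y = 8*I*√82060581/1513 (y = √(346/(-1513) - 2294) = √(346*(-1/1513) - 2294) = √(-346/1513 - 2294) = √(-3471168/1513) = 8*I*√82060581/1513 ≈ 47.898*I)
c + y = -840 + 8*I*√82060581/1513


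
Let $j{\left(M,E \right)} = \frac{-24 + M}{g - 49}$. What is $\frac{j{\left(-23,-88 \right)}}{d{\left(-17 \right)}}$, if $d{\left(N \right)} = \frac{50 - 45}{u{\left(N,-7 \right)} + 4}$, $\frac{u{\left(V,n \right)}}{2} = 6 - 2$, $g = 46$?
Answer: $\frac{188}{5} \approx 37.6$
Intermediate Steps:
$u{\left(V,n \right)} = 8$ ($u{\left(V,n \right)} = 2 \left(6 - 2\right) = 2 \cdot 4 = 8$)
$j{\left(M,E \right)} = 8 - \frac{M}{3}$ ($j{\left(M,E \right)} = \frac{-24 + M}{46 - 49} = \frac{-24 + M}{-3} = \left(-24 + M\right) \left(- \frac{1}{3}\right) = 8 - \frac{M}{3}$)
$d{\left(N \right)} = \frac{5}{12}$ ($d{\left(N \right)} = \frac{50 - 45}{8 + 4} = \frac{5}{12}$)
$\frac{j{\left(-23,-88 \right)}}{d{\left(-17 \right)}} = \frac{8 - - \frac{23}{3}}{\frac{5}{12}} = \left(8 + \frac{23}{3}\right) \frac{12}{5} = \frac{47}{3} \cdot \frac{12}{5} = \frac{188}{5}$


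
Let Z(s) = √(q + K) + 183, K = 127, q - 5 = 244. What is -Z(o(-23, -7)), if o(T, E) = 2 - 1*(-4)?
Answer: -183 - 2*√94 ≈ -202.39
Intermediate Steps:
q = 249 (q = 5 + 244 = 249)
o(T, E) = 6 (o(T, E) = 2 + 4 = 6)
Z(s) = 183 + 2*√94 (Z(s) = √(249 + 127) + 183 = √376 + 183 = 2*√94 + 183 = 183 + 2*√94)
-Z(o(-23, -7)) = -(183 + 2*√94) = -183 - 2*√94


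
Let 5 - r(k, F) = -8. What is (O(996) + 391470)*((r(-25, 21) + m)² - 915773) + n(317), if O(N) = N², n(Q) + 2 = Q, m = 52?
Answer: -1261113896013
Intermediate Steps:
r(k, F) = 13 (r(k, F) = 5 - 1*(-8) = 5 + 8 = 13)
n(Q) = -2 + Q
(O(996) + 391470)*((r(-25, 21) + m)² - 915773) + n(317) = (996² + 391470)*((13 + 52)² - 915773) + (-2 + 317) = (992016 + 391470)*(65² - 915773) + 315 = 1383486*(4225 - 915773) + 315 = 1383486*(-911548) + 315 = -1261113896328 + 315 = -1261113896013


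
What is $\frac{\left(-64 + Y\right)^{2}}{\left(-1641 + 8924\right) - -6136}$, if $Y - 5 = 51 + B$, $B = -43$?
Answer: $\frac{289}{1491} \approx 0.19383$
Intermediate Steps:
$Y = 13$ ($Y = 5 + \left(51 - 43\right) = 5 + 8 = 13$)
$\frac{\left(-64 + Y\right)^{2}}{\left(-1641 + 8924\right) - -6136} = \frac{\left(-64 + 13\right)^{2}}{\left(-1641 + 8924\right) - -6136} = \frac{\left(-51\right)^{2}}{7283 + 6136} = \frac{2601}{13419} = 2601 \cdot \frac{1}{13419} = \frac{289}{1491}$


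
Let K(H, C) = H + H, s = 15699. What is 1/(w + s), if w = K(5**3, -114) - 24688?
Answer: -1/8739 ≈ -0.00011443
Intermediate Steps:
K(H, C) = 2*H
w = -24438 (w = 2*5**3 - 24688 = 2*125 - 24688 = 250 - 24688 = -24438)
1/(w + s) = 1/(-24438 + 15699) = 1/(-8739) = -1/8739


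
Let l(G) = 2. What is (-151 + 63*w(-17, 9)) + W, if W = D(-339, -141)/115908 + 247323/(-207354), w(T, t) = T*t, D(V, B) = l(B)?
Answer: -9805058469119/1001416143 ≈ -9791.2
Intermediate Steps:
D(V, B) = 2
W = -1194429149/1001416143 (W = 2/115908 + 247323/(-207354) = 2*(1/115908) + 247323*(-1/207354) = 1/57954 - 82441/69118 = -1194429149/1001416143 ≈ -1.1927)
(-151 + 63*w(-17, 9)) + W = (-151 + 63*(-17*9)) - 1194429149/1001416143 = (-151 + 63*(-153)) - 1194429149/1001416143 = (-151 - 9639) - 1194429149/1001416143 = -9790 - 1194429149/1001416143 = -9805058469119/1001416143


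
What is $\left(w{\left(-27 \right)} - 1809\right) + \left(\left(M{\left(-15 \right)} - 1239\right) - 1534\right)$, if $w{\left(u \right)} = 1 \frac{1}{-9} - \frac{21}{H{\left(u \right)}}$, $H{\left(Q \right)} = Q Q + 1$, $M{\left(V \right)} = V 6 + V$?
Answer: $- \frac{30794509}{6570} \approx -4687.1$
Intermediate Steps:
$M{\left(V \right)} = 7 V$ ($M{\left(V \right)} = 6 V + V = 7 V$)
$H{\left(Q \right)} = 1 + Q^{2}$ ($H{\left(Q \right)} = Q^{2} + 1 = 1 + Q^{2}$)
$w{\left(u \right)} = - \frac{1}{9} - \frac{21}{1 + u^{2}}$ ($w{\left(u \right)} = 1 \frac{1}{-9} - \frac{21}{1 + u^{2}} = 1 \left(- \frac{1}{9}\right) - \frac{21}{1 + u^{2}} = - \frac{1}{9} - \frac{21}{1 + u^{2}}$)
$\left(w{\left(-27 \right)} - 1809\right) + \left(\left(M{\left(-15 \right)} - 1239\right) - 1534\right) = \left(\frac{-190 - \left(-27\right)^{2}}{9 \left(1 + \left(-27\right)^{2}\right)} - 1809\right) + \left(\left(7 \left(-15\right) - 1239\right) - 1534\right) = \left(\frac{-190 - 729}{9 \left(1 + 729\right)} - 1809\right) - 2878 = \left(\frac{-190 - 729}{9 \cdot 730} - 1809\right) - 2878 = \left(\frac{1}{9} \cdot \frac{1}{730} \left(-919\right) - 1809\right) - 2878 = \left(- \frac{919}{6570} - 1809\right) - 2878 = - \frac{11886049}{6570} - 2878 = - \frac{30794509}{6570}$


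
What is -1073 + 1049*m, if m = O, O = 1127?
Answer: 1181150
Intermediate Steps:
m = 1127
-1073 + 1049*m = -1073 + 1049*1127 = -1073 + 1182223 = 1181150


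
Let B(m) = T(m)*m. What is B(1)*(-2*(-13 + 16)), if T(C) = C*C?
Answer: -6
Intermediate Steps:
T(C) = C²
B(m) = m³ (B(m) = m²*m = m³)
B(1)*(-2*(-13 + 16)) = 1³*(-2*(-13 + 16)) = 1*(-2*3) = 1*(-6) = -6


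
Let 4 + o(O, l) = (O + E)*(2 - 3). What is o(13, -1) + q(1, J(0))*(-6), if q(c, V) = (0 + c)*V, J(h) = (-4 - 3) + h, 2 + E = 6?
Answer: 21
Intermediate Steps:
E = 4 (E = -2 + 6 = 4)
J(h) = -7 + h
o(O, l) = -8 - O (o(O, l) = -4 + (O + 4)*(2 - 3) = -4 + (4 + O)*(-1) = -4 + (-4 - O) = -8 - O)
q(c, V) = V*c (q(c, V) = c*V = V*c)
o(13, -1) + q(1, J(0))*(-6) = (-8 - 1*13) + ((-7 + 0)*1)*(-6) = (-8 - 13) - 7*1*(-6) = -21 - 7*(-6) = -21 + 42 = 21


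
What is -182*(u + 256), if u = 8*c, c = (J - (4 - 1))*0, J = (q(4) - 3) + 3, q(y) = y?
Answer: -46592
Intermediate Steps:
J = 4 (J = (4 - 3) + 3 = 1 + 3 = 4)
c = 0 (c = (4 - (4 - 1))*0 = (4 - 1*3)*0 = (4 - 3)*0 = 1*0 = 0)
u = 0 (u = 8*0 = 0)
-182*(u + 256) = -182*(0 + 256) = -182*256 = -46592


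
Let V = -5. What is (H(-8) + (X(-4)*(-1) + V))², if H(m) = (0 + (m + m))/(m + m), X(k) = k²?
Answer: 400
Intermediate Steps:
H(m) = 1 (H(m) = (0 + 2*m)/((2*m)) = (2*m)*(1/(2*m)) = 1)
(H(-8) + (X(-4)*(-1) + V))² = (1 + ((-4)²*(-1) - 5))² = (1 + (16*(-1) - 5))² = (1 + (-16 - 5))² = (1 - 21)² = (-20)² = 400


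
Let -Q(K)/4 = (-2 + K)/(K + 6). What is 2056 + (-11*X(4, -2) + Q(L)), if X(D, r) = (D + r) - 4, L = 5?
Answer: 22846/11 ≈ 2076.9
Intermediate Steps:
X(D, r) = -4 + D + r
Q(K) = -4*(-2 + K)/(6 + K) (Q(K) = -4*(-2 + K)/(K + 6) = -4*(-2 + K)/(6 + K))
2056 + (-11*X(4, -2) + Q(L)) = 2056 + (-11*(-4 + 4 - 2) + 4*(2 - 1*5)/(6 + 5)) = 2056 + (-11*(-2) + 4*(2 - 5)/11) = 2056 + (22 + 4*(1/11)*(-3)) = 2056 + (22 - 12/11) = 2056 + 230/11 = 22846/11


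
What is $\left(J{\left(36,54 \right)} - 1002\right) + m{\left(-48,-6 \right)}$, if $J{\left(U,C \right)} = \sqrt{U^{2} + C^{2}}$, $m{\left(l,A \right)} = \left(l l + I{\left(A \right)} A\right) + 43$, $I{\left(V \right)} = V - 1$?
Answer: $1387 + 18 \sqrt{13} \approx 1451.9$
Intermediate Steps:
$I{\left(V \right)} = -1 + V$ ($I{\left(V \right)} = V - 1 = -1 + V$)
$m{\left(l,A \right)} = 43 + l^{2} + A \left(-1 + A\right)$ ($m{\left(l,A \right)} = \left(l l + \left(-1 + A\right) A\right) + 43 = \left(l^{2} + A \left(-1 + A\right)\right) + 43 = 43 + l^{2} + A \left(-1 + A\right)$)
$J{\left(U,C \right)} = \sqrt{C^{2} + U^{2}}$
$\left(J{\left(36,54 \right)} - 1002\right) + m{\left(-48,-6 \right)} = \left(\sqrt{54^{2} + 36^{2}} - 1002\right) + \left(43 + \left(-48\right)^{2} - 6 \left(-1 - 6\right)\right) = \left(\sqrt{2916 + 1296} - 1002\right) + \left(43 + 2304 - -42\right) = \left(\sqrt{4212} - 1002\right) + \left(43 + 2304 + 42\right) = \left(18 \sqrt{13} - 1002\right) + 2389 = \left(-1002 + 18 \sqrt{13}\right) + 2389 = 1387 + 18 \sqrt{13}$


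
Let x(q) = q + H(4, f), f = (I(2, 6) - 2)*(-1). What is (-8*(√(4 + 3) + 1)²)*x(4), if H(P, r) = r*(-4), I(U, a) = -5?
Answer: 1536 + 384*√7 ≈ 2552.0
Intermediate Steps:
f = 7 (f = (-5 - 2)*(-1) = -7*(-1) = 7)
H(P, r) = -4*r
x(q) = -28 + q (x(q) = q - 4*7 = q - 28 = -28 + q)
(-8*(√(4 + 3) + 1)²)*x(4) = (-8*(√(4 + 3) + 1)²)*(-28 + 4) = -8*(√7 + 1)²*(-24) = -8*(1 + √7)²*(-24) = 192*(1 + √7)²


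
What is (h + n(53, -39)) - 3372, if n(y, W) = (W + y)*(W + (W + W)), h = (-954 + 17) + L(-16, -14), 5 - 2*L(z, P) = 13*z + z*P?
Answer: -11905/2 ≈ -5952.5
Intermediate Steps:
L(z, P) = 5/2 - 13*z/2 - P*z/2 (L(z, P) = 5/2 - (13*z + z*P)/2 = 5/2 - (13*z + P*z)/2 = 5/2 + (-13*z/2 - P*z/2) = 5/2 - 13*z/2 - P*z/2)
h = -1885/2 (h = (-954 + 17) + (5/2 - 13/2*(-16) - ½*(-14)*(-16)) = -937 + (5/2 + 104 - 112) = -937 - 11/2 = -1885/2 ≈ -942.50)
n(y, W) = 3*W*(W + y) (n(y, W) = (W + y)*(W + 2*W) = (W + y)*(3*W) = 3*W*(W + y))
(h + n(53, -39)) - 3372 = (-1885/2 + 3*(-39)*(-39 + 53)) - 3372 = (-1885/2 + 3*(-39)*14) - 3372 = (-1885/2 - 1638) - 3372 = -5161/2 - 3372 = -11905/2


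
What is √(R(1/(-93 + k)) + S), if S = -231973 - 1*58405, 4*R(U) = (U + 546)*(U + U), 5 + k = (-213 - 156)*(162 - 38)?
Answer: I*√2442182771678358/91708 ≈ 538.87*I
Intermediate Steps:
k = -45761 (k = -5 + (-213 - 156)*(162 - 38) = -5 - 369*124 = -5 - 45756 = -45761)
R(U) = U*(546 + U)/2 (R(U) = ((U + 546)*(U + U))/4 = ((546 + U)*(2*U))/4 = (2*U*(546 + U))/4 = U*(546 + U)/2)
S = -290378 (S = -231973 - 58405 = -290378)
√(R(1/(-93 + k)) + S) = √((546 + 1/(-93 - 45761))/(2*(-93 - 45761)) - 290378) = √((½)*(546 + 1/(-45854))/(-45854) - 290378) = √((½)*(-1/45854)*(546 - 1/45854) - 290378) = √((½)*(-1/45854)*(25036283/45854) - 290378) = √(-25036283/4205178632 - 290378) = √(-1221091385839179/4205178632) = I*√2442182771678358/91708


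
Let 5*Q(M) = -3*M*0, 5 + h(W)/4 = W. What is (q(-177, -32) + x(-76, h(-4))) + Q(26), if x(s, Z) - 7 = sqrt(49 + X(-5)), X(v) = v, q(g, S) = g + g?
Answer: -347 + 2*sqrt(11) ≈ -340.37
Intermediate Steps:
q(g, S) = 2*g
h(W) = -20 + 4*W
Q(M) = 0 (Q(M) = (-3*M*0)/5 = (1/5)*0 = 0)
x(s, Z) = 7 + 2*sqrt(11) (x(s, Z) = 7 + sqrt(49 - 5) = 7 + sqrt(44) = 7 + 2*sqrt(11))
(q(-177, -32) + x(-76, h(-4))) + Q(26) = (2*(-177) + (7 + 2*sqrt(11))) + 0 = (-354 + (7 + 2*sqrt(11))) + 0 = (-347 + 2*sqrt(11)) + 0 = -347 + 2*sqrt(11)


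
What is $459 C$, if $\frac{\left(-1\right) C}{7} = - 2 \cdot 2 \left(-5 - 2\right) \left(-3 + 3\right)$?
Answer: $0$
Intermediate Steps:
$C = 0$ ($C = - 7 - 2 \cdot 2 \left(-5 - 2\right) \left(-3 + 3\right) = - 7 - 2 \cdot 2 \left(-7\right) 0 = - 7 \left(-2\right) \left(-14\right) 0 = - 7 \cdot 28 \cdot 0 = \left(-7\right) 0 = 0$)
$459 C = 459 \cdot 0 = 0$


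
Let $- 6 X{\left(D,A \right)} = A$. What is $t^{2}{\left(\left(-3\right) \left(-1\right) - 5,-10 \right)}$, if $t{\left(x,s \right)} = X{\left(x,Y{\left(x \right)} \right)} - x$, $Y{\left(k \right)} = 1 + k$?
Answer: $\frac{169}{36} \approx 4.6944$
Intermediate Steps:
$X{\left(D,A \right)} = - \frac{A}{6}$
$t{\left(x,s \right)} = - \frac{1}{6} - \frac{7 x}{6}$ ($t{\left(x,s \right)} = - \frac{1 + x}{6} - x = \left(- \frac{1}{6} - \frac{x}{6}\right) - x = - \frac{1}{6} - \frac{7 x}{6}$)
$t^{2}{\left(\left(-3\right) \left(-1\right) - 5,-10 \right)} = \left(- \frac{1}{6} - \frac{7 \left(\left(-3\right) \left(-1\right) - 5\right)}{6}\right)^{2} = \left(- \frac{1}{6} - \frac{7 \left(3 - 5\right)}{6}\right)^{2} = \left(- \frac{1}{6} - - \frac{7}{3}\right)^{2} = \left(- \frac{1}{6} + \frac{7}{3}\right)^{2} = \left(\frac{13}{6}\right)^{2} = \frac{169}{36}$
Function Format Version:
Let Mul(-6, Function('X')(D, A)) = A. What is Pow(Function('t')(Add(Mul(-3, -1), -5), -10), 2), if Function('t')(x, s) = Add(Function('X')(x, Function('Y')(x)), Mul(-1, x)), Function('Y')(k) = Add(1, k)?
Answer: Rational(169, 36) ≈ 4.6944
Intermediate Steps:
Function('X')(D, A) = Mul(Rational(-1, 6), A)
Function('t')(x, s) = Add(Rational(-1, 6), Mul(Rational(-7, 6), x)) (Function('t')(x, s) = Add(Mul(Rational(-1, 6), Add(1, x)), Mul(-1, x)) = Add(Add(Rational(-1, 6), Mul(Rational(-1, 6), x)), Mul(-1, x)) = Add(Rational(-1, 6), Mul(Rational(-7, 6), x)))
Pow(Function('t')(Add(Mul(-3, -1), -5), -10), 2) = Pow(Add(Rational(-1, 6), Mul(Rational(-7, 6), Add(Mul(-3, -1), -5))), 2) = Pow(Add(Rational(-1, 6), Mul(Rational(-7, 6), Add(3, -5))), 2) = Pow(Add(Rational(-1, 6), Mul(Rational(-7, 6), -2)), 2) = Pow(Add(Rational(-1, 6), Rational(7, 3)), 2) = Pow(Rational(13, 6), 2) = Rational(169, 36)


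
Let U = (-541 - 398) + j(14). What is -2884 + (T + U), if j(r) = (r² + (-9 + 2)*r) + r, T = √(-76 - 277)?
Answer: -3711 + I*√353 ≈ -3711.0 + 18.788*I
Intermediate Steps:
T = I*√353 (T = √(-353) = I*√353 ≈ 18.788*I)
j(r) = r² - 6*r (j(r) = (r² - 7*r) + r = r² - 6*r)
U = -827 (U = (-541 - 398) + 14*(-6 + 14) = -939 + 14*8 = -939 + 112 = -827)
-2884 + (T + U) = -2884 + (I*√353 - 827) = -2884 + (-827 + I*√353) = -3711 + I*√353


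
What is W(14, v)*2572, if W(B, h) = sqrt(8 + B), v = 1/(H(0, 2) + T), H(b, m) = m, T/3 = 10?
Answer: 2572*sqrt(22) ≈ 12064.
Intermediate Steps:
T = 30 (T = 3*10 = 30)
v = 1/32 (v = 1/(2 + 30) = 1/32 ≈ 0.031250)
W(14, v)*2572 = sqrt(8 + 14)*2572 = sqrt(22)*2572 = 2572*sqrt(22)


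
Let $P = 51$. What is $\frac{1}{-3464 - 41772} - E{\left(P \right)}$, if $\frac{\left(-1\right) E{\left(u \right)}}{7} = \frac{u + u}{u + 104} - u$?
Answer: $- \frac{2470835711}{7011580} \approx -352.39$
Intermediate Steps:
$E{\left(u \right)} = 7 u - \frac{14 u}{104 + u}$ ($E{\left(u \right)} = - 7 \left(\frac{u + u}{u + 104} - u\right) = - 7 \left(\frac{2 u}{104 + u} - u\right) = - 7 \left(- u + \frac{2 u}{104 + u}\right) = 7 u - \frac{14 u}{104 + u}$)
$\frac{1}{-3464 - 41772} - E{\left(P \right)} = \frac{1}{-3464 - 41772} - 7 \cdot 51 \frac{1}{104 + 51} \left(102 + 51\right) = \frac{1}{-45236} - 7 \cdot 51 \cdot \frac{1}{155} \cdot 153 = - \frac{1}{45236} - 7 \cdot 51 \cdot \frac{1}{155} \cdot 153 = - \frac{1}{45236} - \frac{54621}{155} = - \frac{2470835711}{7011580}$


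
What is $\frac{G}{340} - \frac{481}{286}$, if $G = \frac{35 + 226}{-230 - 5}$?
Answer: $- \frac{1481021}{878900} \approx -1.6851$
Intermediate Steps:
$G = - \frac{261}{235}$ ($G = \frac{261}{-230 - 5} = \frac{261}{-235} = 261 \left(- \frac{1}{235}\right) = - \frac{261}{235} \approx -1.1106$)
$\frac{G}{340} - \frac{481}{286} = - \frac{261}{235 \cdot 340} - \frac{481}{286} = \left(- \frac{261}{235}\right) \frac{1}{340} - \frac{37}{22} = - \frac{261}{79900} - \frac{37}{22} = - \frac{1481021}{878900}$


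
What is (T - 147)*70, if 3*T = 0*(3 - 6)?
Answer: -10290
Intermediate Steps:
T = 0 (T = (0*(3 - 6))/3 = (0*(-3))/3 = (⅓)*0 = 0)
(T - 147)*70 = (0 - 147)*70 = -147*70 = -10290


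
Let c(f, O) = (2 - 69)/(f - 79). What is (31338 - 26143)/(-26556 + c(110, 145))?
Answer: -161045/823303 ≈ -0.19561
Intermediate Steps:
c(f, O) = -67/(-79 + f)
(31338 - 26143)/(-26556 + c(110, 145)) = (31338 - 26143)/(-26556 - 67/(-79 + 110)) = 5195/(-26556 - 67/31) = 5195/(-823303/31) = 5195*(-31/823303) = -161045/823303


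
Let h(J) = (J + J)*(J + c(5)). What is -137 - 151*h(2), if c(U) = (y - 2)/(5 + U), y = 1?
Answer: -6423/5 ≈ -1284.6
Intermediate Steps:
c(U) = -1/(5 + U) (c(U) = (1 - 2)/(5 + U) = -1/(5 + U))
h(J) = 2*J*(-⅒ + J) (h(J) = (J + J)*(J - 1/(5 + 5)) = (2*J)*(J - 1/10) = (2*J)*(J - 1*⅒) = (2*J)*(J - ⅒) = (2*J)*(-⅒ + J) = 2*J*(-⅒ + J))
-137 - 151*h(2) = -137 - 151*2*(-1 + 10*2)/5 = -137 - 151*2*(-1 + 20)/5 = -137 - 151*2*19/5 = -137 - 151*38/5 = -137 - 5738/5 = -6423/5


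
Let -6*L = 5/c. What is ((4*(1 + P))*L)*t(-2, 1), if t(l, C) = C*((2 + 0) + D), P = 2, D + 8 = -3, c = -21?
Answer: -30/7 ≈ -4.2857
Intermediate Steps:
D = -11 (D = -8 - 3 = -11)
t(l, C) = -9*C (t(l, C) = C*((2 + 0) - 11) = C*(2 - 11) = C*(-9) = -9*C)
L = 5/126 (L = -5/(6*(-21)) = -5*(-1)/(6*21) = -⅙*(-5/21) = 5/126 ≈ 0.039683)
((4*(1 + P))*L)*t(-2, 1) = ((4*(1 + 2))*(5/126))*(-9*1) = ((4*3)*(5/126))*(-9) = (12*(5/126))*(-9) = (10/21)*(-9) = -30/7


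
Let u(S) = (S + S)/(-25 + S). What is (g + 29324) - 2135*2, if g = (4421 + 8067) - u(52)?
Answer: 1013530/27 ≈ 37538.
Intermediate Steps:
u(S) = 2*S/(-25 + S) (u(S) = (2*S)/(-25 + S) = 2*S/(-25 + S))
g = 337072/27 (g = (4421 + 8067) - 2*52/(-25 + 52) = 12488 - 2*52/27 = 12488 - 1*104/27 = 12488 - 104/27 = 337072/27 ≈ 12484.)
(g + 29324) - 2135*2 = (337072/27 + 29324) - 2135*2 = 1128820/27 - 4270 = 1013530/27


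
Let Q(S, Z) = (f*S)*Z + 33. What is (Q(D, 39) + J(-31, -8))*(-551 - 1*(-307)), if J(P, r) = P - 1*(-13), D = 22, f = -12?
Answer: 2508564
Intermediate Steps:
Q(S, Z) = 33 - 12*S*Z (Q(S, Z) = (-12*S)*Z + 33 = -12*S*Z + 33 = 33 - 12*S*Z)
J(P, r) = 13 + P (J(P, r) = P + 13 = 13 + P)
(Q(D, 39) + J(-31, -8))*(-551 - 1*(-307)) = ((33 - 12*22*39) + (13 - 31))*(-551 - 1*(-307)) = ((33 - 10296) - 18)*(-551 + 307) = (-10263 - 18)*(-244) = -10281*(-244) = 2508564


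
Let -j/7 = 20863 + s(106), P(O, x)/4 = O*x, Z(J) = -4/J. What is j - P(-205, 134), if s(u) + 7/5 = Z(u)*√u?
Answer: -180756/5 + 14*√106/53 ≈ -36149.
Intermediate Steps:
s(u) = -7/5 - 4/√u (s(u) = -7/5 + (-4/u)*√u = -7/5 - 4/√u)
P(O, x) = 4*O*x (P(O, x) = 4*(O*x) = 4*O*x)
j = -730156/5 + 14*√106/53 (j = -7*(20863 + (-7/5 - 2*√106/53)) = -7*(104308/5 - 2*√106/53) = -730156/5 + 14*√106/53 ≈ -1.4603e+5)
j - P(-205, 134) = (-730156/5 + 14*√106/53) - 4*(-205)*134 = (-730156/5 + 14*√106/53) - 1*(-109880) = (-730156/5 + 14*√106/53) + 109880 = -180756/5 + 14*√106/53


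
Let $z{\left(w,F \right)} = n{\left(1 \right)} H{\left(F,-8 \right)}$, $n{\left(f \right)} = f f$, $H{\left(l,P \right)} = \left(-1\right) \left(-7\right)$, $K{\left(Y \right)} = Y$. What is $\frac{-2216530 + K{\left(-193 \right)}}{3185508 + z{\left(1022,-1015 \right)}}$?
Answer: $- \frac{2216723}{3185515} \approx -0.69588$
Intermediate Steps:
$H{\left(l,P \right)} = 7$
$n{\left(f \right)} = f^{2}$
$z{\left(w,F \right)} = 7$ ($z{\left(w,F \right)} = 1^{2} \cdot 7 = 1 \cdot 7 = 7$)
$\frac{-2216530 + K{\left(-193 \right)}}{3185508 + z{\left(1022,-1015 \right)}} = \frac{-2216530 - 193}{3185508 + 7} = - \frac{2216723}{3185515}$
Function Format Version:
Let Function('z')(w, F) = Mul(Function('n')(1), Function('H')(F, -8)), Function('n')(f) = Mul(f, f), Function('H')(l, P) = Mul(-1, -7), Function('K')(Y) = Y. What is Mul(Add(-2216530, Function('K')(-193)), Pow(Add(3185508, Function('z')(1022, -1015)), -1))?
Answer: Rational(-2216723, 3185515) ≈ -0.69588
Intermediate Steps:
Function('H')(l, P) = 7
Function('n')(f) = Pow(f, 2)
Function('z')(w, F) = 7 (Function('z')(w, F) = Mul(Pow(1, 2), 7) = Mul(1, 7) = 7)
Mul(Add(-2216530, Function('K')(-193)), Pow(Add(3185508, Function('z')(1022, -1015)), -1)) = Mul(Add(-2216530, -193), Pow(Add(3185508, 7), -1)) = Mul(-2216723, Pow(3185515, -1)) = Mul(-2216723, Rational(1, 3185515)) = Rational(-2216723, 3185515)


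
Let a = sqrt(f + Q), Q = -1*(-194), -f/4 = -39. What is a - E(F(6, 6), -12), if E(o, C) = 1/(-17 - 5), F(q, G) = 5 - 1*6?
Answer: 1/22 + 5*sqrt(14) ≈ 18.754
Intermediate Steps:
f = 156 (f = -4*(-39) = 156)
F(q, G) = -1 (F(q, G) = 5 - 6 = -1)
Q = 194
E(o, C) = -1/22 (E(o, C) = 1/(-22) = -1/22)
a = 5*sqrt(14) (a = sqrt(156 + 194) = sqrt(350) = 5*sqrt(14) ≈ 18.708)
a - E(F(6, 6), -12) = 5*sqrt(14) - 1*(-1/22) = 5*sqrt(14) + 1/22 = 1/22 + 5*sqrt(14)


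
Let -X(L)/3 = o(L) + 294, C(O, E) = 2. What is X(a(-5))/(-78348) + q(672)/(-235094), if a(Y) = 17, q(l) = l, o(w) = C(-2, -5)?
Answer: 6504734/767464363 ≈ 0.0084756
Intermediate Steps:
o(w) = 2
X(L) = -888 (X(L) = -3*(2 + 294) = -3*296 = -888)
X(a(-5))/(-78348) + q(672)/(-235094) = -888/(-78348) + 672/(-235094) = -888*(-1/78348) + 672*(-1/235094) = 74/6529 - 336/117547 = 6504734/767464363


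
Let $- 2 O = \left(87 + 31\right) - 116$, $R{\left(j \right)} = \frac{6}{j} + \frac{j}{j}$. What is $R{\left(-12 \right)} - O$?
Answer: $\frac{3}{2} \approx 1.5$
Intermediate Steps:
$R{\left(j \right)} = 1 + \frac{6}{j}$ ($R{\left(j \right)} = \frac{6}{j} + 1 = 1 + \frac{6}{j}$)
$O = -1$ ($O = - \frac{\left(87 + 31\right) - 116}{2} = - \frac{118 - 116}{2} = \left(- \frac{1}{2}\right) 2 = -1$)
$R{\left(-12 \right)} - O = \frac{6 - 12}{-12} - -1 = \left(- \frac{1}{12}\right) \left(-6\right) + 1 = \frac{1}{2} + 1 = \frac{3}{2}$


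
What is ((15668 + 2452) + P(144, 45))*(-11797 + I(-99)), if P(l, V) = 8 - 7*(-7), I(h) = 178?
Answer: -211198563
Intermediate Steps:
P(l, V) = 57 (P(l, V) = 8 + 49 = 57)
((15668 + 2452) + P(144, 45))*(-11797 + I(-99)) = ((15668 + 2452) + 57)*(-11797 + 178) = (18120 + 57)*(-11619) = 18177*(-11619) = -211198563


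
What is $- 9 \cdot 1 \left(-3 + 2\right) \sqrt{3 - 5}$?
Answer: $9 i \sqrt{2} \approx 12.728 i$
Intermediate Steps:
$- 9 \cdot 1 \left(-3 + 2\right) \sqrt{3 - 5} = - 9 \cdot 1 \left(-1\right) \sqrt{-2} = \left(-9\right) \left(-1\right) i \sqrt{2} = 9 i \sqrt{2}$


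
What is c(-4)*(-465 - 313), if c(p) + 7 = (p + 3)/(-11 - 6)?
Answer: 91804/17 ≈ 5400.2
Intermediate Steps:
c(p) = -122/17 - p/17 (c(p) = -7 + (p + 3)/(-11 - 6) = -7 + (3 + p)/(-17) = -7 + (3 + p)*(-1/17) = -7 + (-3/17 - p/17) = -122/17 - p/17)
c(-4)*(-465 - 313) = (-122/17 - 1/17*(-4))*(-465 - 313) = (-122/17 + 4/17)*(-778) = -118/17*(-778) = 91804/17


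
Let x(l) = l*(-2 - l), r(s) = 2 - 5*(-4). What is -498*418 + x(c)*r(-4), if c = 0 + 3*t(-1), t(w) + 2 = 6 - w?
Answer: -213774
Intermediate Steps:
t(w) = 4 - w (t(w) = -2 + (6 - w) = 4 - w)
c = 15 (c = 0 + 3*(4 - 1*(-1)) = 0 + 3*(4 + 1) = 0 + 3*5 = 0 + 15 = 15)
r(s) = 22 (r(s) = 2 + 20 = 22)
-498*418 + x(c)*r(-4) = -498*418 - 1*15*(2 + 15)*22 = -208164 - 1*15*17*22 = -208164 - 255*22 = -208164 - 5610 = -213774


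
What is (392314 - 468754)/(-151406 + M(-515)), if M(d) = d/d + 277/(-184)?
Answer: 14064960/27858797 ≈ 0.50487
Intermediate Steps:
M(d) = -93/184 (M(d) = 1 + 277*(-1/184) = 1 - 277/184 = -93/184)
(392314 - 468754)/(-151406 + M(-515)) = (392314 - 468754)/(-151406 - 93/184) = -76440/(-27858797/184) = -76440*(-184/27858797) = 14064960/27858797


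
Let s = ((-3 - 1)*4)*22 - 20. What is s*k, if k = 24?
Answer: -8928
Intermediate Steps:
s = -372 (s = -4*4*22 - 20 = -16*22 - 20 = -352 - 20 = -372)
s*k = -372*24 = -8928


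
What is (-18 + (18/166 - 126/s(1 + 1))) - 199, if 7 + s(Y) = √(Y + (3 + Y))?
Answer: -16259/83 + 3*√7 ≈ -187.95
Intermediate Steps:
s(Y) = -7 + √(3 + 2*Y) (s(Y) = -7 + √(Y + (3 + Y)) = -7 + √(3 + 2*Y))
(-18 + (18/166 - 126/s(1 + 1))) - 199 = (-18 + (18/166 - 126/(-7 + √(3 + 2*(1 + 1))))) - 199 = (-18 + (18*(1/166) - 126/(-7 + √(3 + 2*2)))) - 199 = (-18 + (9/83 - 126/(-7 + √(3 + 4)))) - 199 = (-18 + (9/83 - 126/(-7 + √7))) - 199 = (-1485/83 - 126/(-7 + √7)) - 199 = -18002/83 - 126/(-7 + √7)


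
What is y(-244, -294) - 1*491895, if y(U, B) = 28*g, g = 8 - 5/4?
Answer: -491706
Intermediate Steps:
g = 27/4 (g = 8 - 5/4 = 27/4 ≈ 6.7500)
y(U, B) = 189 (y(U, B) = 28*(27/4) = 189)
y(-244, -294) - 1*491895 = 189 - 1*491895 = 189 - 491895 = -491706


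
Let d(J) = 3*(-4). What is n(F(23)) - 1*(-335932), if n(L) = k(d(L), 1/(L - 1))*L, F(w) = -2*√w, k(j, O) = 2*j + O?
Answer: 30569904/91 + 4366*√23/91 ≈ 3.3616e+5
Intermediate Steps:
d(J) = -12
k(j, O) = O + 2*j
n(L) = L*(-24 + 1/(-1 + L)) (n(L) = (1/(L - 1) + 2*(-12))*L = (1/(-1 + L) - 24)*L = (-24 + 1/(-1 + L))*L = L*(-24 + 1/(-1 + L)))
n(F(23)) - 1*(-335932) = (-2*√23)*(25 - (-48)*√23)/(-1 - 2*√23) - 1*(-335932) = (-2*√23)*(25 + 48*√23)/(-1 - 2*√23) + 335932 = -2*√23*(25 + 48*√23)/(-1 - 2*√23) + 335932 = 335932 - 2*√23*(25 + 48*√23)/(-1 - 2*√23)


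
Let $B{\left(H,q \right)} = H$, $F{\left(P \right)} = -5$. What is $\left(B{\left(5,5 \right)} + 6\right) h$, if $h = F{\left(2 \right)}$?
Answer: $-55$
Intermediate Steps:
$h = -5$
$\left(B{\left(5,5 \right)} + 6\right) h = \left(5 + 6\right) \left(-5\right) = 11 \left(-5\right) = -55$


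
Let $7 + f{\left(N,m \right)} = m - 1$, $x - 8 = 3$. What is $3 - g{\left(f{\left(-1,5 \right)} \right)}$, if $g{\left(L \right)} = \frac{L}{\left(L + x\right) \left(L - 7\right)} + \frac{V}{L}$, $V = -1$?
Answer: $\frac{631}{240} \approx 2.6292$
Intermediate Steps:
$x = 11$ ($x = 8 + 3 = 11$)
$f{\left(N,m \right)} = -8 + m$ ($f{\left(N,m \right)} = -7 + \left(m - 1\right) = -7 + \left(-1 + m\right) = -8 + m$)
$g{\left(L \right)} = - \frac{1}{L} + \frac{L}{\left(-7 + L\right) \left(11 + L\right)}$ ($g{\left(L \right)} = \frac{L}{\left(L + 11\right) \left(L - 7\right)} - \frac{1}{L} = \frac{L}{\left(11 + L\right) \left(-7 + L\right)} - \frac{1}{L} = \frac{L}{\left(-7 + L\right) \left(11 + L\right)} - \frac{1}{L} = - \frac{1}{L} + \frac{L}{\left(-7 + L\right) \left(11 + L\right)}$)
$3 - g{\left(f{\left(-1,5 \right)} \right)} = 3 - \frac{77 - 4 \left(-8 + 5\right)}{\left(-8 + 5\right) \left(-77 + \left(-8 + 5\right)^{2} + 4 \left(-8 + 5\right)\right)} = 3 - \frac{77 - -12}{\left(-3\right) \left(-77 + \left(-3\right)^{2} + 4 \left(-3\right)\right)} = 3 - - \frac{77 + 12}{3 \left(-77 + 9 - 12\right)} = 3 - \left(- \frac{1}{3}\right) \frac{1}{-80} \cdot 89 = 3 - \left(- \frac{1}{3}\right) \left(- \frac{1}{80}\right) 89 = 3 - \frac{89}{240} = \frac{631}{240}$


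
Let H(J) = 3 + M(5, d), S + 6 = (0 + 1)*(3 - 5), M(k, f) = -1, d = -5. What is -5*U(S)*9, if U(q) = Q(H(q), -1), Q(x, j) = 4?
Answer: -180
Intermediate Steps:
S = -8 (S = -6 + (0 + 1)*(3 - 5) = -6 + 1*(-2) = -6 - 2 = -8)
H(J) = 2 (H(J) = 3 - 1 = 2)
U(q) = 4
-5*U(S)*9 = -5*4*9 = -20*9 = -180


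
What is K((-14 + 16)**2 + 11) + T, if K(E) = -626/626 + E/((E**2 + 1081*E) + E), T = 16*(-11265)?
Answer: -197724376/1097 ≈ -1.8024e+5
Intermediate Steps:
T = -180240
K(E) = -1 + E/(E**2 + 1082*E) (K(E) = -626*1/626 + E/(E**2 + 1082*E) = -1 + E/(E**2 + 1082*E))
K((-14 + 16)**2 + 11) + T = (-1081 - ((-14 + 16)**2 + 11))/(1082 + ((-14 + 16)**2 + 11)) - 180240 = (-1081 - (2**2 + 11))/(1082 + (2**2 + 11)) - 180240 = (-1081 - (4 + 11))/(1082 + (4 + 11)) - 180240 = (-1081 - 1*15)/(1082 + 15) - 180240 = (-1081 - 15)/1097 - 180240 = (1/1097)*(-1096) - 180240 = -1096/1097 - 180240 = -197724376/1097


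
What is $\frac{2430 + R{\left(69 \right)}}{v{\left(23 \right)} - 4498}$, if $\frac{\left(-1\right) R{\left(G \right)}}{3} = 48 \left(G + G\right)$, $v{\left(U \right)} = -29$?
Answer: $\frac{1938}{503} \approx 3.8529$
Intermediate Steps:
$R{\left(G \right)} = - 288 G$ ($R{\left(G \right)} = - 3 \cdot 48 \left(G + G\right) = - 3 \cdot 48 \cdot 2 G = - 3 \cdot 96 G = - 288 G$)
$\frac{2430 + R{\left(69 \right)}}{v{\left(23 \right)} - 4498} = \frac{2430 - 19872}{-29 - 4498} = \frac{2430 - 19872}{-4527} = \left(-17442\right) \left(- \frac{1}{4527}\right) = \frac{1938}{503}$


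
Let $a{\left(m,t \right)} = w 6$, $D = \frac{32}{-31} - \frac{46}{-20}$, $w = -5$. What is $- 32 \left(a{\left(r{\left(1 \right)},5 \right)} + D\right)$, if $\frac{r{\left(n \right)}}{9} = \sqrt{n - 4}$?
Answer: $\frac{142512}{155} \approx 919.43$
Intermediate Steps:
$D = \frac{393}{310}$ ($D = 32 \left(- \frac{1}{31}\right) - - \frac{23}{10} = - \frac{32}{31} + \frac{23}{10} = \frac{393}{310} \approx 1.2677$)
$r{\left(n \right)} = 9 \sqrt{-4 + n}$ ($r{\left(n \right)} = 9 \sqrt{n - 4} = 9 \sqrt{-4 + n}$)
$a{\left(m,t \right)} = -30$ ($a{\left(m,t \right)} = \left(-5\right) 6 = -30$)
$- 32 \left(a{\left(r{\left(1 \right)},5 \right)} + D\right) = - 32 \left(-30 + \frac{393}{310}\right) = \left(-32\right) \left(- \frac{8907}{310}\right) = \frac{142512}{155}$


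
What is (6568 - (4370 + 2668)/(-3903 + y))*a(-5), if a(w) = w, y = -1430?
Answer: -175170910/5333 ≈ -32847.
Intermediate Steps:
(6568 - (4370 + 2668)/(-3903 + y))*a(-5) = (6568 - (4370 + 2668)/(-3903 - 1430))*(-5) = (6568 - 7038/(-5333))*(-5) = (6568 - 7038*(-1)/5333)*(-5) = (6568 - 1*(-7038/5333))*(-5) = (6568 + 7038/5333)*(-5) = (35034182/5333)*(-5) = -175170910/5333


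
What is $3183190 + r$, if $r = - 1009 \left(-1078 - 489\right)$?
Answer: $4764293$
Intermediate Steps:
$r = 1581103$ ($r = \left(-1009\right) \left(-1567\right) = 1581103$)
$3183190 + r = 3183190 + 1581103 = 4764293$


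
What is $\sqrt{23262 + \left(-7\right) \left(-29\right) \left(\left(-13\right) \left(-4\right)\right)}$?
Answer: $\sqrt{33818} \approx 183.9$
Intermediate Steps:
$\sqrt{23262 + \left(-7\right) \left(-29\right) \left(\left(-13\right) \left(-4\right)\right)} = \sqrt{23262 + 203 \cdot 52} = \sqrt{23262 + 10556} = \sqrt{33818}$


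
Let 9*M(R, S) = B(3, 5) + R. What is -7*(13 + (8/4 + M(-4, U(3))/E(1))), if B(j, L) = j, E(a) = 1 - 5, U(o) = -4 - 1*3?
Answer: -3787/36 ≈ -105.19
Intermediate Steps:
U(o) = -7 (U(o) = -4 - 3 = -7)
E(a) = -4
M(R, S) = ⅓ + R/9 (M(R, S) = (3 + R)/9 = ⅓ + R/9)
-7*(13 + (8/4 + M(-4, U(3))/E(1))) = -7*(13 + (8/4 + (⅓ + (⅑)*(-4))/(-4))) = -7*(13 + (8*(¼) + (⅓ - 4/9)*(-¼))) = -7*(13 + (2 - ⅑*(-¼))) = -7*(13 + (2 + 1/36)) = -7*(13 + 73/36) = -7*541/36 = -3787/36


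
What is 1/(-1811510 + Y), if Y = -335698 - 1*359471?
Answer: -1/2506679 ≈ -3.9893e-7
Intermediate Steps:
Y = -695169 (Y = -335698 - 359471 = -695169)
1/(-1811510 + Y) = 1/(-1811510 - 695169) = 1/(-2506679) = -1/2506679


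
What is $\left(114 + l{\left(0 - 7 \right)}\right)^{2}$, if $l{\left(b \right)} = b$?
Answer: $11449$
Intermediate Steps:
$\left(114 + l{\left(0 - 7 \right)}\right)^{2} = \left(114 + \left(0 - 7\right)\right)^{2} = \left(114 - 7\right)^{2} = 107^{2} = 11449$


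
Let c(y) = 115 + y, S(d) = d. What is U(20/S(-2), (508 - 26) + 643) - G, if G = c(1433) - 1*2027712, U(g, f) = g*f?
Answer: 2014914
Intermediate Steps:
U(g, f) = f*g
G = -2026164 (G = (115 + 1433) - 1*2027712 = 1548 - 2027712 = -2026164)
U(20/S(-2), (508 - 26) + 643) - G = ((508 - 26) + 643)*(20/(-2)) - 1*(-2026164) = (482 + 643)*(20*(-½)) + 2026164 = 1125*(-10) + 2026164 = -11250 + 2026164 = 2014914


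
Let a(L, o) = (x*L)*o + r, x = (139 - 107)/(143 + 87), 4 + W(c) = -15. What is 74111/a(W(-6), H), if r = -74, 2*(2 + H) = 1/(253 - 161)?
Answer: -196023595/181784 ≈ -1078.3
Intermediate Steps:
W(c) = -19 (W(c) = -4 - 15 = -19)
H = -367/184 (H = -2 + 1/(2*(253 - 161)) = -2 + (1/2)/92 = -2 + (1/2)*(1/92) = -2 + 1/184 = -367/184 ≈ -1.9946)
x = 16/115 (x = 32/230 = 32*(1/230) = 16/115 ≈ 0.13913)
a(L, o) = -74 + 16*L*o/115 (a(L, o) = (16*L/115)*o - 74 = 16*L*o/115 - 74 = -74 + 16*L*o/115)
74111/a(W(-6), H) = 74111/(-74 + (16/115)*(-19)*(-367/184)) = 74111/(-74 + 13946/2645) = 74111/(-181784/2645) = 74111*(-2645/181784) = -196023595/181784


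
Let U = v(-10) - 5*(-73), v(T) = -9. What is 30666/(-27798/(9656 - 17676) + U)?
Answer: 122970660/1441459 ≈ 85.310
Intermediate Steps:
U = 356 (U = -9 - 5*(-73) = -9 + 365 = 356)
30666/(-27798/(9656 - 17676) + U) = 30666/(-27798/(9656 - 17676) + 356) = 30666/(-27798/(-8020) + 356) = 30666/(-27798*(-1/8020) + 356) = 30666/(13899/4010 + 356) = 30666/(1441459/4010) = 30666*(4010/1441459) = 122970660/1441459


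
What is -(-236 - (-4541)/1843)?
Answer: 22653/97 ≈ 233.54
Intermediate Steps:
-(-236 - (-4541)/1843) = -(-236 - 1*(-239/97)) = -(-236 + 239/97) = -1*(-22653/97) = 22653/97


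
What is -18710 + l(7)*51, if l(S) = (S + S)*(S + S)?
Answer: -8714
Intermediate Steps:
l(S) = 4*S² (l(S) = (2*S)*(2*S) = 4*S²)
-18710 + l(7)*51 = -18710 + (4*7²)*51 = -18710 + (4*49)*51 = -18710 + 196*51 = -18710 + 9996 = -8714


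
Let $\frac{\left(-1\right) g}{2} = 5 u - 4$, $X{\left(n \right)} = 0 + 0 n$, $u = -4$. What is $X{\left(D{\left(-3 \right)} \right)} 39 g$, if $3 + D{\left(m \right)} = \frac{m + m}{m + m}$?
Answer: $0$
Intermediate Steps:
$D{\left(m \right)} = -2$ ($D{\left(m \right)} = -3 + \frac{m + m}{m + m} = -3 + \frac{2 m}{2 m} = -3 + 2 m \frac{1}{2 m} = -3 + 1 = -2$)
$X{\left(n \right)} = 0$ ($X{\left(n \right)} = 0 + 0 = 0$)
$g = 48$ ($g = - 2 \left(5 \left(-4\right) - 4\right) = - 2 \left(-20 - 4\right) = \left(-2\right) \left(-24\right) = 48$)
$X{\left(D{\left(-3 \right)} \right)} 39 g = 0 \cdot 39 \cdot 48 = 0 \cdot 48 = 0$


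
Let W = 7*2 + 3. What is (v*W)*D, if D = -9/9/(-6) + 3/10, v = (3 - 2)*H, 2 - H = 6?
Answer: -476/15 ≈ -31.733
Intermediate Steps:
H = -4 (H = 2 - 1*6 = 2 - 6 = -4)
v = -4 (v = (3 - 2)*(-4) = 1*(-4) = -4)
D = 7/15 (D = -9*⅑*(-⅙) + 3*(⅒) = -1*(-⅙) + 3/10 = ⅙ + 3/10 = 7/15 ≈ 0.46667)
W = 17 (W = 14 + 3 = 17)
(v*W)*D = -4*17*(7/15) = -68*7/15 = -476/15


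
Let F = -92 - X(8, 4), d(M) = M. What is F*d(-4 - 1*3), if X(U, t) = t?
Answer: 672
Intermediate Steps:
F = -96 (F = -92 - 1*4 = -92 - 4 = -96)
F*d(-4 - 1*3) = -96*(-4 - 1*3) = -96*(-4 - 3) = -96*(-7) = 672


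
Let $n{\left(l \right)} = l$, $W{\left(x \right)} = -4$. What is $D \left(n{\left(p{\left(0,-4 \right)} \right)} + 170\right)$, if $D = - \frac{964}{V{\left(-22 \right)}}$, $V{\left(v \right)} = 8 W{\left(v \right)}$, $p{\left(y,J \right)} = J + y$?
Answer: $\frac{20003}{4} \approx 5000.8$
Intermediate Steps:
$V{\left(v \right)} = -32$ ($V{\left(v \right)} = 8 \left(-4\right) = -32$)
$D = \frac{241}{8}$ ($D = - \frac{964}{-32} = \left(-964\right) \left(- \frac{1}{32}\right) = \frac{241}{8} \approx 30.125$)
$D \left(n{\left(p{\left(0,-4 \right)} \right)} + 170\right) = \frac{241 \left(\left(-4 + 0\right) + 170\right)}{8} = \frac{241 \left(-4 + 170\right)}{8} = \frac{241}{8} \cdot 166 = \frac{20003}{4}$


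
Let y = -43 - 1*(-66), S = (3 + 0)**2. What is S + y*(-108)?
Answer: -2475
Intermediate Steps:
S = 9 (S = 3**2 = 9)
y = 23 (y = -43 + 66 = 23)
S + y*(-108) = 9 + 23*(-108) = 9 - 2484 = -2475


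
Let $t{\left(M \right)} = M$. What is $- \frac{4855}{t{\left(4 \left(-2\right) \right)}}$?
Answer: $\frac{4855}{8} \approx 606.88$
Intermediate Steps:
$- \frac{4855}{t{\left(4 \left(-2\right) \right)}} = - \frac{4855}{4 \left(-2\right)} = - \frac{4855}{-8} = \left(-4855\right) \left(- \frac{1}{8}\right) = \frac{4855}{8}$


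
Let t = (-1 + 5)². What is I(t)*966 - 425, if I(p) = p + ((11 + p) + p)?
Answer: 56569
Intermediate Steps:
t = 16 (t = 4² = 16)
I(p) = 11 + 3*p (I(p) = p + (11 + 2*p) = 11 + 3*p)
I(t)*966 - 425 = (11 + 3*16)*966 - 425 = (11 + 48)*966 - 425 = 59*966 - 425 = 56994 - 425 = 56569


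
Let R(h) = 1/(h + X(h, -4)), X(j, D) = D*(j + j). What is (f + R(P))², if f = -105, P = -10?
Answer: 54007801/4900 ≈ 11022.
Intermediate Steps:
X(j, D) = 2*D*j (X(j, D) = D*(2*j) = 2*D*j)
R(h) = -1/(7*h) (R(h) = 1/(h + 2*(-4)*h) = 1/(h - 8*h) = 1/(-7*h) = -1/(7*h))
(f + R(P))² = (-105 - ⅐/(-10))² = (-105 - ⅐*(-⅒))² = (-105 + 1/70)² = (-7349/70)² = 54007801/4900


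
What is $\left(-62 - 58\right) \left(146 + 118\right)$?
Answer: $-31680$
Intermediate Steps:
$\left(-62 - 58\right) \left(146 + 118\right) = \left(-120\right) 264 = -31680$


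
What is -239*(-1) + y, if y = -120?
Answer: 119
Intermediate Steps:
-239*(-1) + y = -239*(-1) - 120 = 239 - 120 = 119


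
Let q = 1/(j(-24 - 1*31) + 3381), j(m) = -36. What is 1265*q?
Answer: 253/669 ≈ 0.37818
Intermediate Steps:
q = 1/3345 (q = 1/(-36 + 3381) = 1/3345 ≈ 0.00029895)
1265*q = 1265*(1/3345) = 253/669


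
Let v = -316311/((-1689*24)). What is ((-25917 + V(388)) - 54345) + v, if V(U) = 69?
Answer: -1083462379/13512 ≈ -80185.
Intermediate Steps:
v = 105437/13512 (v = -316311/(-40536) = -316311*(-1/40536) = 105437/13512 ≈ 7.8032)
((-25917 + V(388)) - 54345) + v = ((-25917 + 69) - 54345) + 105437/13512 = (-25848 - 54345) + 105437/13512 = -80193 + 105437/13512 = -1083462379/13512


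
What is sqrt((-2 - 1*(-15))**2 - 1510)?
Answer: 3*I*sqrt(149) ≈ 36.62*I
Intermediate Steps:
sqrt((-2 - 1*(-15))**2 - 1510) = sqrt((-2 + 15)**2 - 1510) = sqrt(13**2 - 1510) = sqrt(169 - 1510) = sqrt(-1341) = 3*I*sqrt(149)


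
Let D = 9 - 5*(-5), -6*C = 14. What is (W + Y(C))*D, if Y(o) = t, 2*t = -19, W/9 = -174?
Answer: -53567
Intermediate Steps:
W = -1566 (W = 9*(-174) = -1566)
t = -19/2 (t = (½)*(-19) = -19/2 ≈ -9.5000)
C = -7/3 (C = -⅙*14 = -7/3 ≈ -2.3333)
Y(o) = -19/2
D = 34 (D = 9 + 25 = 34)
(W + Y(C))*D = (-1566 - 19/2)*34 = -3151/2*34 = -53567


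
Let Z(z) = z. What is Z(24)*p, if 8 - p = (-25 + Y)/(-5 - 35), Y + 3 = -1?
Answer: 873/5 ≈ 174.60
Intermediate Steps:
Y = -4 (Y = -3 - 1 = -4)
p = 291/40 (p = 8 - (-25 - 4)/(-5 - 35) = 8 - (-29)/(-40) = 8 - (-29)*(-1)/40 = 8 - 1*29/40 = 8 - 29/40 = 291/40 ≈ 7.2750)
Z(24)*p = 24*(291/40) = 873/5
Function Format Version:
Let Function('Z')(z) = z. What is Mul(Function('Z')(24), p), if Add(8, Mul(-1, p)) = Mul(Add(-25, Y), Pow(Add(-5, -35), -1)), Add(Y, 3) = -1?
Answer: Rational(873, 5) ≈ 174.60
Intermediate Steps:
Y = -4 (Y = Add(-3, -1) = -4)
p = Rational(291, 40) (p = Add(8, Mul(-1, Mul(Add(-25, -4), Pow(Add(-5, -35), -1)))) = Add(8, Mul(-1, Mul(-29, Pow(-40, -1)))) = Add(8, Mul(-1, Mul(-29, Rational(-1, 40)))) = Add(8, Mul(-1, Rational(29, 40))) = Add(8, Rational(-29, 40)) = Rational(291, 40) ≈ 7.2750)
Mul(Function('Z')(24), p) = Mul(24, Rational(291, 40)) = Rational(873, 5)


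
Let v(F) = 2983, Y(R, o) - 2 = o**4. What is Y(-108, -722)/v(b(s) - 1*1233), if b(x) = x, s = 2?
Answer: 271737008658/2983 ≈ 9.1095e+7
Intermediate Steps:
Y(R, o) = 2 + o**4
Y(-108, -722)/v(b(s) - 1*1233) = (2 + (-722)**4)/2983 = (2 + 271737008656)*(1/2983) = 271737008658*(1/2983) = 271737008658/2983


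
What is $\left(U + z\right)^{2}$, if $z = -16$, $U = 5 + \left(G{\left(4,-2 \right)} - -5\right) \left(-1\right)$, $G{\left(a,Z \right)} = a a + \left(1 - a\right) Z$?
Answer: $1444$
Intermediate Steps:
$G{\left(a,Z \right)} = a^{2} + Z \left(1 - a\right)$
$U = -22$ ($U = 5 + \left(\left(-2 + 4^{2} - \left(-2\right) 4\right) - -5\right) \left(-1\right) = 5 + \left(\left(-2 + 16 + 8\right) + 5\right) \left(-1\right) = 5 + \left(22 + 5\right) \left(-1\right) = 5 + 27 \left(-1\right) = 5 - 27 = -22$)
$\left(U + z\right)^{2} = \left(-22 - 16\right)^{2} = \left(-38\right)^{2} = 1444$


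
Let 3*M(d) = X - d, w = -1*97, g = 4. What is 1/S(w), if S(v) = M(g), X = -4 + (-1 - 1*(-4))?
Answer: -⅗ ≈ -0.60000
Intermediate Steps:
X = -1 (X = -4 + (-1 + 4) = -4 + 3 = -1)
w = -97
M(d) = -⅓ - d/3 (M(d) = (-1 - d)/3 = -⅓ - d/3)
S(v) = -5/3 (S(v) = -⅓ - ⅓*4 = -⅓ - 4/3 = -5/3)
1/S(w) = 1/(-5/3) = -⅗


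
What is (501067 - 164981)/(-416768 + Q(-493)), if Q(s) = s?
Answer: -336086/417261 ≈ -0.80546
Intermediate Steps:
(501067 - 164981)/(-416768 + Q(-493)) = (501067 - 164981)/(-416768 - 493) = 336086/(-417261) = 336086*(-1/417261) = -336086/417261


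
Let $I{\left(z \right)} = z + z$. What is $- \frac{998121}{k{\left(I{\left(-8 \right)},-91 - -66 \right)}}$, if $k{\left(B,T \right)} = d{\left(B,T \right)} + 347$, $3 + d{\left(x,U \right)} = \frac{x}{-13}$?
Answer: $- \frac{254423}{88} \approx -2891.2$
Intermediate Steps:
$I{\left(z \right)} = 2 z$
$d{\left(x,U \right)} = -3 - \frac{x}{13}$ ($d{\left(x,U \right)} = -3 + \frac{x}{-13} = -3 + x \left(- \frac{1}{13}\right) = -3 - \frac{x}{13}$)
$k{\left(B,T \right)} = 344 - \frac{B}{13}$ ($k{\left(B,T \right)} = \left(-3 - \frac{B}{13}\right) + 347 = 344 - \frac{B}{13}$)
$- \frac{998121}{k{\left(I{\left(-8 \right)},-91 - -66 \right)}} = - \frac{998121}{344 - \frac{2 \left(-8\right)}{13}} = - \frac{998121}{344 - - \frac{16}{13}} = - \frac{998121}{344 + \frac{16}{13}} = - \frac{998121}{\frac{4488}{13}} = \left(-998121\right) \frac{13}{4488} = - \frac{254423}{88}$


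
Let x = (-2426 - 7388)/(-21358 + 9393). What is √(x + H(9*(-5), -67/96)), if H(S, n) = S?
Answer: I*√6324830615/11965 ≈ 6.6468*I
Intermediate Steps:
x = 9814/11965 (x = -9814/(-11965) = -9814*(-1/11965) = 9814/11965 ≈ 0.82023)
√(x + H(9*(-5), -67/96)) = √(9814/11965 + 9*(-5)) = √(9814/11965 - 45) = √(-528611/11965) = I*√6324830615/11965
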